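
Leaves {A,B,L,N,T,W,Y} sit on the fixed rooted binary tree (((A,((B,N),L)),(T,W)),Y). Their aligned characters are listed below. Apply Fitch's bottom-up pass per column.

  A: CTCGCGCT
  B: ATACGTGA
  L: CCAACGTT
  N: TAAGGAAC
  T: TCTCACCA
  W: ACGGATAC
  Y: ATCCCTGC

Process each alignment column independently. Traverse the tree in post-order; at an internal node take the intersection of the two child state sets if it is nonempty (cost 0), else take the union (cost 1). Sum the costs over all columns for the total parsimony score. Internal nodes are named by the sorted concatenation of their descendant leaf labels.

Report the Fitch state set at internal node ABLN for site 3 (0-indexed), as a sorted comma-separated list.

G

[col 0] BN: children B:{A}, N:{T} ∪→ {A,T}; cost 1
[col 0] BLN: children BN:{A,T}, L:{C} ∪→ {A,C,T}; cost 1
[col 0] ABLN: children A:{C}, BLN:{A,C,T} ∩→ {C}; cost 0
[col 0] TW: children T:{T}, W:{A} ∪→ {A,T}; cost 1
[col 0] ABLNTW: children ABLN:{C}, TW:{A,T} ∪→ {A,C,T}; cost 1
[col 0] ABLNTWY: children ABLNTW:{A,C,T}, Y:{A} ∩→ {A}; cost 0
[col 1] BN: children B:{T}, N:{A} ∪→ {A,T}; cost 1
[col 1] BLN: children BN:{A,T}, L:{C} ∪→ {A,C,T}; cost 1
[col 1] ABLN: children A:{T}, BLN:{A,C,T} ∩→ {T}; cost 0
[col 1] TW: children T:{C}, W:{C} ∩→ {C}; cost 0
[col 1] ABLNTW: children ABLN:{T}, TW:{C} ∪→ {C,T}; cost 1
[col 1] ABLNTWY: children ABLNTW:{C,T}, Y:{T} ∩→ {T}; cost 0
[col 2] BN: children B:{A}, N:{A} ∩→ {A}; cost 0
[col 2] BLN: children BN:{A}, L:{A} ∩→ {A}; cost 0
[col 2] ABLN: children A:{C}, BLN:{A} ∪→ {A,C}; cost 1
[col 2] TW: children T:{T}, W:{G} ∪→ {G,T}; cost 1
[col 2] ABLNTW: children ABLN:{A,C}, TW:{G,T} ∪→ {A,C,G,T}; cost 1
[col 2] ABLNTWY: children ABLNTW:{A,C,G,T}, Y:{C} ∩→ {C}; cost 0
[col 3] BN: children B:{C}, N:{G} ∪→ {C,G}; cost 1
[col 3] BLN: children BN:{C,G}, L:{A} ∪→ {A,C,G}; cost 1
[col 3] ABLN: children A:{G}, BLN:{A,C,G} ∩→ {G}; cost 0
[col 3] TW: children T:{C}, W:{G} ∪→ {C,G}; cost 1
[col 3] ABLNTW: children ABLN:{G}, TW:{C,G} ∩→ {G}; cost 0
[col 3] ABLNTWY: children ABLNTW:{G}, Y:{C} ∪→ {C,G}; cost 1
[col 4] BN: children B:{G}, N:{G} ∩→ {G}; cost 0
[col 4] BLN: children BN:{G}, L:{C} ∪→ {C,G}; cost 1
[col 4] ABLN: children A:{C}, BLN:{C,G} ∩→ {C}; cost 0
[col 4] TW: children T:{A}, W:{A} ∩→ {A}; cost 0
[col 4] ABLNTW: children ABLN:{C}, TW:{A} ∪→ {A,C}; cost 1
[col 4] ABLNTWY: children ABLNTW:{A,C}, Y:{C} ∩→ {C}; cost 0
[col 5] BN: children B:{T}, N:{A} ∪→ {A,T}; cost 1
[col 5] BLN: children BN:{A,T}, L:{G} ∪→ {A,G,T}; cost 1
[col 5] ABLN: children A:{G}, BLN:{A,G,T} ∩→ {G}; cost 0
[col 5] TW: children T:{C}, W:{T} ∪→ {C,T}; cost 1
[col 5] ABLNTW: children ABLN:{G}, TW:{C,T} ∪→ {C,G,T}; cost 1
[col 5] ABLNTWY: children ABLNTW:{C,G,T}, Y:{T} ∩→ {T}; cost 0
[col 6] BN: children B:{G}, N:{A} ∪→ {A,G}; cost 1
[col 6] BLN: children BN:{A,G}, L:{T} ∪→ {A,G,T}; cost 1
[col 6] ABLN: children A:{C}, BLN:{A,G,T} ∪→ {A,C,G,T}; cost 1
[col 6] TW: children T:{C}, W:{A} ∪→ {A,C}; cost 1
[col 6] ABLNTW: children ABLN:{A,C,G,T}, TW:{A,C} ∩→ {A,C}; cost 0
[col 6] ABLNTWY: children ABLNTW:{A,C}, Y:{G} ∪→ {A,C,G}; cost 1
[col 7] BN: children B:{A}, N:{C} ∪→ {A,C}; cost 1
[col 7] BLN: children BN:{A,C}, L:{T} ∪→ {A,C,T}; cost 1
[col 7] ABLN: children A:{T}, BLN:{A,C,T} ∩→ {T}; cost 0
[col 7] TW: children T:{A}, W:{C} ∪→ {A,C}; cost 1
[col 7] ABLNTW: children ABLN:{T}, TW:{A,C} ∪→ {A,C,T}; cost 1
[col 7] ABLNTWY: children ABLNTW:{A,C,T}, Y:{C} ∩→ {C}; cost 0
per-site changes: [4, 3, 3, 4, 2, 4, 5, 4]; total = 29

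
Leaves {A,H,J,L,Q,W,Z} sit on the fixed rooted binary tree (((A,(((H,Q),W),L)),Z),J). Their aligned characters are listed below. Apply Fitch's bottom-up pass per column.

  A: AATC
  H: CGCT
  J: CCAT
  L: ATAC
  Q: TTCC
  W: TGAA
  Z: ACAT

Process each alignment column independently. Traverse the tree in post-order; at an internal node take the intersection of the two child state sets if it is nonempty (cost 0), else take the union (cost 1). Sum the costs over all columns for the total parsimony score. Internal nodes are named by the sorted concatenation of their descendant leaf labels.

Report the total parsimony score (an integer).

12

HQ@0: {C} ∪ {T} = {C,T} (union, +1)
HQW@0: {C,T} ∩ {T} = {T} (intersection, +0)
HLQW@0: {T} ∪ {A} = {A,T} (union, +1)
AHLQW@0: {A} ∩ {A,T} = {A} (intersection, +0)
AHLQWZ@0: {A} ∩ {A} = {A} (intersection, +0)
AHJLQWZ@0: {A} ∪ {C} = {A,C} (union, +1)
HQ@1: {G} ∪ {T} = {G,T} (union, +1)
HQW@1: {G,T} ∩ {G} = {G} (intersection, +0)
HLQW@1: {G} ∪ {T} = {G,T} (union, +1)
AHLQW@1: {A} ∪ {G,T} = {A,G,T} (union, +1)
AHLQWZ@1: {A,G,T} ∪ {C} = {A,C,G,T} (union, +1)
AHJLQWZ@1: {A,C,G,T} ∩ {C} = {C} (intersection, +0)
HQ@2: {C} ∩ {C} = {C} (intersection, +0)
HQW@2: {C} ∪ {A} = {A,C} (union, +1)
HLQW@2: {A,C} ∩ {A} = {A} (intersection, +0)
AHLQW@2: {T} ∪ {A} = {A,T} (union, +1)
AHLQWZ@2: {A,T} ∩ {A} = {A} (intersection, +0)
AHJLQWZ@2: {A} ∩ {A} = {A} (intersection, +0)
HQ@3: {T} ∪ {C} = {C,T} (union, +1)
HQW@3: {C,T} ∪ {A} = {A,C,T} (union, +1)
HLQW@3: {A,C,T} ∩ {C} = {C} (intersection, +0)
AHLQW@3: {C} ∩ {C} = {C} (intersection, +0)
AHLQWZ@3: {C} ∪ {T} = {C,T} (union, +1)
AHJLQWZ@3: {C,T} ∩ {T} = {T} (intersection, +0)
per-site changes: [3, 4, 2, 3]; total = 12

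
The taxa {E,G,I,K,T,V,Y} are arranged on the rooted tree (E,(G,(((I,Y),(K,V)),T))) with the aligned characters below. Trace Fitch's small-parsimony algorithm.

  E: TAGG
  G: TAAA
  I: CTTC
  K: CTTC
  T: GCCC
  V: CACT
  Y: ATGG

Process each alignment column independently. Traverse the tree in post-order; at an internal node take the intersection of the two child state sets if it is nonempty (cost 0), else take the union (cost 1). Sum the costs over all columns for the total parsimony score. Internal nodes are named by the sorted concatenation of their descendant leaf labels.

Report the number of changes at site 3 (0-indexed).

IY@0: {C} ∪ {A} = {A,C} (union, +1)
KV@0: {C} ∩ {C} = {C} (intersection, +0)
IKVY@0: {A,C} ∩ {C} = {C} (intersection, +0)
IKTVY@0: {C} ∪ {G} = {C,G} (union, +1)
GIKTVY@0: {T} ∪ {C,G} = {C,G,T} (union, +1)
EGIKTVY@0: {T} ∩ {C,G,T} = {T} (intersection, +0)
IY@1: {T} ∩ {T} = {T} (intersection, +0)
KV@1: {T} ∪ {A} = {A,T} (union, +1)
IKVY@1: {T} ∩ {A,T} = {T} (intersection, +0)
IKTVY@1: {T} ∪ {C} = {C,T} (union, +1)
GIKTVY@1: {A} ∪ {C,T} = {A,C,T} (union, +1)
EGIKTVY@1: {A} ∩ {A,C,T} = {A} (intersection, +0)
IY@2: {T} ∪ {G} = {G,T} (union, +1)
KV@2: {T} ∪ {C} = {C,T} (union, +1)
IKVY@2: {G,T} ∩ {C,T} = {T} (intersection, +0)
IKTVY@2: {T} ∪ {C} = {C,T} (union, +1)
GIKTVY@2: {A} ∪ {C,T} = {A,C,T} (union, +1)
EGIKTVY@2: {G} ∪ {A,C,T} = {A,C,G,T} (union, +1)
IY@3: {C} ∪ {G} = {C,G} (union, +1)
KV@3: {C} ∪ {T} = {C,T} (union, +1)
IKVY@3: {C,G} ∩ {C,T} = {C} (intersection, +0)
IKTVY@3: {C} ∩ {C} = {C} (intersection, +0)
GIKTVY@3: {A} ∪ {C} = {A,C} (union, +1)
EGIKTVY@3: {G} ∪ {A,C} = {A,C,G} (union, +1)
per-site changes: [3, 3, 5, 4]; total = 15

4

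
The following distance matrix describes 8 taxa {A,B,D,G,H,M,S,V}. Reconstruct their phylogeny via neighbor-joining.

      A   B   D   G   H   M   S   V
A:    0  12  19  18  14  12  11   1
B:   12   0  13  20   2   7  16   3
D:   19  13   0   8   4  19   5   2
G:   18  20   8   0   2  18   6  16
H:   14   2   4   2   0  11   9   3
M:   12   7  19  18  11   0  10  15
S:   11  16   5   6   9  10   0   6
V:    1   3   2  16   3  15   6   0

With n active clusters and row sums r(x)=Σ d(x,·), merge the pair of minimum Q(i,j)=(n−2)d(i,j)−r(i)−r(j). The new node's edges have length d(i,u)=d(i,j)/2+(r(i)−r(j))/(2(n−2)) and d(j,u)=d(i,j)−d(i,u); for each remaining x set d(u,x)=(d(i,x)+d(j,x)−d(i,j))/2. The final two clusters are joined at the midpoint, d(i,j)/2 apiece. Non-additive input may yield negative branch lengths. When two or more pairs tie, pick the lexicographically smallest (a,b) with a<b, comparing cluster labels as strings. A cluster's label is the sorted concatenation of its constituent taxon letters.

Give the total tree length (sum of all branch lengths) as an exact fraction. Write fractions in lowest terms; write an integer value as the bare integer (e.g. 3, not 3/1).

iteration 1: select A,V (d=1, Q=-127); attach at lengths (47/12, -35/12); label the merged cluster AV
  updated: d(AV,B)=7, d(AV,D)=10, d(AV,G)=33/2, d(AV,H)=8, d(AV,M)=13, d(AV,S)=8
iteration 2: select B,M (d=7, Q=-108); attach at lengths (11/5, 24/5); label the merged cluster BM
  updated: d(AV,BM)=13/2, d(BM,D)=25/2, d(BM,G)=31/2, d(BM,H)=3, d(BM,S)=19/2
iteration 3: select AV,BM (d=13/2, Q=-70); attach at lengths (7/2, 3); label the merged cluster ABMV
  updated: d(ABMV,D)=8, d(ABMV,G)=51/4, d(ABMV,H)=9/4, d(ABMV,S)=11/2
iteration 4: select G,H (d=2, Q=-40); attach at lengths (35/12, -11/12); label the merged cluster GH
  updated: d(ABMV,GH)=13/2, d(D,GH)=5, d(GH,S)=13/2
iteration 5: select ABMV,S (d=11/2, Q=-26); attach at lengths (7/2, 2); label the merged cluster ABMSV
  updated: d(ABMSV,D)=15/4, d(ABMSV,GH)=15/4
iteration 6: select ABMSV,D (d=15/4, Q=-25/2); attach at lengths (5/4, 5/2); label the merged cluster ABDMSV
  updated: d(ABDMSV,GH)=5/2
iteration 7: select ABDMSV,GH (d=5/2); attach at lengths (5/4, 5/4); label the merged cluster ABDGHMSV
final tree: (((((A:47/12,V:-35/12):7/2,(B:11/5,M:24/5):3):7/2,S:2):5/4,D:5/2):5/4,(G:35/12,H:-11/12):5/4)
total length: 113/4

113/4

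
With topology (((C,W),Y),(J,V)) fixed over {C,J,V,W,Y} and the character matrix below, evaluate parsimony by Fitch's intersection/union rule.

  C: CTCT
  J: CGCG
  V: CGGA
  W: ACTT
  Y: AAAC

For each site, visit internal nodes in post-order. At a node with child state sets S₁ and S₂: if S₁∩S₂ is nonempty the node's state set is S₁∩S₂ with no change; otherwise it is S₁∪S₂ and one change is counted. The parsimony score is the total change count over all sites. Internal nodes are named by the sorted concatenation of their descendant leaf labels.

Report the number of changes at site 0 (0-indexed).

2

site 0, node CW: C={C} ∪ W={A} → {A,C} (+1)
site 0, node CWY: CW={A,C} ∩ Y={A} → {A} (+0)
site 0, node JV: J={C} ∩ V={C} → {C} (+0)
site 0, node CJVWY: CWY={A} ∪ JV={C} → {A,C} (+1)
site 1, node CW: C={T} ∪ W={C} → {C,T} (+1)
site 1, node CWY: CW={C,T} ∪ Y={A} → {A,C,T} (+1)
site 1, node JV: J={G} ∩ V={G} → {G} (+0)
site 1, node CJVWY: CWY={A,C,T} ∪ JV={G} → {A,C,G,T} (+1)
site 2, node CW: C={C} ∪ W={T} → {C,T} (+1)
site 2, node CWY: CW={C,T} ∪ Y={A} → {A,C,T} (+1)
site 2, node JV: J={C} ∪ V={G} → {C,G} (+1)
site 2, node CJVWY: CWY={A,C,T} ∩ JV={C,G} → {C} (+0)
site 3, node CW: C={T} ∩ W={T} → {T} (+0)
site 3, node CWY: CW={T} ∪ Y={C} → {C,T} (+1)
site 3, node JV: J={G} ∪ V={A} → {A,G} (+1)
site 3, node CJVWY: CWY={C,T} ∪ JV={A,G} → {A,C,G,T} (+1)
per-site changes: [2, 3, 3, 3]; total = 11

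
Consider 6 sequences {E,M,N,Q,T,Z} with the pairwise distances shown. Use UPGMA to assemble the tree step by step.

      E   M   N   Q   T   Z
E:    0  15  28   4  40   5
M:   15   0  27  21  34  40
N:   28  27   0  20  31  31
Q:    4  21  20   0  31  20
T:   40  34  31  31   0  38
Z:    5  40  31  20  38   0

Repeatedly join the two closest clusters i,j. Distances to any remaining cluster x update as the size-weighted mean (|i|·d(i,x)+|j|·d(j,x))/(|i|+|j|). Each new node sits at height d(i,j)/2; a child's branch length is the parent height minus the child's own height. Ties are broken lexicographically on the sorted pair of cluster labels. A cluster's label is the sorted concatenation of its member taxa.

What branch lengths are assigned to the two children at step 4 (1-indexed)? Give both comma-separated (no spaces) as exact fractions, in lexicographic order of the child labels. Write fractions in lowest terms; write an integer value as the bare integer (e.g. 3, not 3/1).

step 1: merge (E,Q) at d=4; branch lengths E→2, Q→2; new cluster EQ
  updated: d(EQ,M)=18, d(EQ,N)=24, d(EQ,T)=71/2, d(EQ,Z)=25/2
step 2: merge (EQ,Z) at d=25/2; branch lengths EQ→17/4, Z→25/4; new cluster EQZ
  updated: d(EQZ,M)=76/3, d(EQZ,N)=79/3, d(EQZ,T)=109/3
step 3: merge (EQZ,M) at d=76/3; branch lengths EQZ→77/12, M→38/3; new cluster EMQZ
  updated: d(EMQZ,N)=53/2, d(EMQZ,T)=143/4
step 4: merge (EMQZ,N) at d=53/2; branch lengths EMQZ→7/12, N→53/4; new cluster EMNQZ
  updated: d(EMNQZ,T)=174/5
step 5: merge (EMNQZ,T) at d=174/5; branch lengths EMNQZ→83/20, T→87/5; new cluster EMNQTZ
final tree: (((((E:2,Q:2):17/4,Z:25/4):77/12,M:38/3):7/12,N:53/4):83/20,T:87/5)
total length: 2069/30

7/12,53/4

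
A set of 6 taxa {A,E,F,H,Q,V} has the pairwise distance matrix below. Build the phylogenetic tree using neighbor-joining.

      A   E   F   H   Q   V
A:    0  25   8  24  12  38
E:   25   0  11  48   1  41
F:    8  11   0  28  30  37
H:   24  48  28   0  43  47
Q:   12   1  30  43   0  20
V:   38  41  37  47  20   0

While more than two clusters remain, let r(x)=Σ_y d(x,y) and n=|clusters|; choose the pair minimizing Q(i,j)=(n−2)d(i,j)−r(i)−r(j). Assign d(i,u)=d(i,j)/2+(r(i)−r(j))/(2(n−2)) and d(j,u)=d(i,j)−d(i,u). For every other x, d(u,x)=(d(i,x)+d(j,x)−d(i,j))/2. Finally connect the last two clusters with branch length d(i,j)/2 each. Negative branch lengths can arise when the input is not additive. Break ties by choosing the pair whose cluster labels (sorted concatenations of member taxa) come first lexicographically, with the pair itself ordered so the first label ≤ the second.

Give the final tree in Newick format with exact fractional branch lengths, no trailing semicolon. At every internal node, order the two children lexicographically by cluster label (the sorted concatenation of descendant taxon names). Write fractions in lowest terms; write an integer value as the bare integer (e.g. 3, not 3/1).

1. join E+Q (d=1, Q=-228) ⇒ EQ; edges |E|=3, |Q|=-2
  updated: d(A,EQ)=18, d(EQ,F)=20, d(EQ,H)=45, d(EQ,V)=30
2. join EQ+V (d=30, Q=-175) ⇒ EQV; edges |EQ|=17/2, |V|=43/2
  updated: d(A,EQV)=13, d(EQV,F)=27/2, d(EQV,H)=31
3. join A+H (d=24, Q=-80) ⇒ AH; edges |A|=5/2, |H|=43/2
  updated: d(AH,EQV)=10, d(AH,F)=6
4. join AH+EQV (d=10, Q=-59/2) ⇒ AEHQV; edges |AH|=5/4, |EQV|=35/4
  updated: d(AEHQV,F)=19/4
5. join AEHQV+F (d=19/4) ⇒ AEFHQV; edges |AEHQV|=19/8, |F|=19/8
final tree: (((A:5/2,H:43/2):5/4,((E:3,Q:-2):17/2,V:43/2):35/4):19/8,F:19/8)
total length: 279/4

(((A:5/2,H:43/2):5/4,((E:3,Q:-2):17/2,V:43/2):35/4):19/8,F:19/8)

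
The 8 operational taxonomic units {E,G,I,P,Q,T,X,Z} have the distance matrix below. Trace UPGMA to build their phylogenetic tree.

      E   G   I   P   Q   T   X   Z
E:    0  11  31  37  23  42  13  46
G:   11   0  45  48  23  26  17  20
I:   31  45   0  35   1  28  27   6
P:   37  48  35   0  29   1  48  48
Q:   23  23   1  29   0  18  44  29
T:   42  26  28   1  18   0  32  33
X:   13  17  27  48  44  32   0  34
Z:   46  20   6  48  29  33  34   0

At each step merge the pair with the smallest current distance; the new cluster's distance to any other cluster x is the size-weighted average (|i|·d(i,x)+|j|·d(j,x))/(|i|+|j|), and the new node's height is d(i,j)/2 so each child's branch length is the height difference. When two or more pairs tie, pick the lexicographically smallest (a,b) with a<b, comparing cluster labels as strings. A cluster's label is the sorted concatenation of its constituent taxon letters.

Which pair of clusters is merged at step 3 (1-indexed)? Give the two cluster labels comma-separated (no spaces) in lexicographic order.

iteration 1: select I,Q (d=1); attach at lengths (1/2, 1/2); label the merged cluster IQ
  updated: d(E,IQ)=27, d(G,IQ)=34, d(IQ,P)=32, d(IQ,T)=23, d(IQ,X)=71/2, d(IQ,Z)=35/2
iteration 2: select P,T (d=1); attach at lengths (1/2, 1/2); label the merged cluster PT
  updated: d(E,PT)=79/2, d(G,PT)=37, d(IQ,PT)=55/2, d(PT,X)=40, d(PT,Z)=81/2
iteration 3: select E,G (d=11); attach at lengths (11/2, 11/2); label the merged cluster EG
  updated: d(EG,IQ)=61/2, d(EG,PT)=153/4, d(EG,X)=15, d(EG,Z)=33
iteration 4: select EG,X (d=15); attach at lengths (2, 15/2); label the merged cluster EGX
  updated: d(EGX,IQ)=193/6, d(EGX,PT)=233/6, d(EGX,Z)=100/3
iteration 5: select IQ,Z (d=35/2); attach at lengths (33/4, 35/4); label the merged cluster IQZ
  updated: d(EGX,IQZ)=293/9, d(IQZ,PT)=191/6
iteration 6: select IQZ,PT (d=191/6); attach at lengths (43/6, 185/12); label the merged cluster IPQTZ
  updated: d(EGX,IPQTZ)=526/15
iteration 7: select EGX,IPQTZ (d=526/15); attach at lengths (301/30, 97/60); label the merged cluster EGIPQTXZ
final tree: (((E:11/2,G:11/2):2,X:15/2):301/30,(((I:1/2,Q:1/2):33/4,Z:35/4):43/6,(P:1/2,T:1/2):185/12):97/60)
total length: 1106/15

E,G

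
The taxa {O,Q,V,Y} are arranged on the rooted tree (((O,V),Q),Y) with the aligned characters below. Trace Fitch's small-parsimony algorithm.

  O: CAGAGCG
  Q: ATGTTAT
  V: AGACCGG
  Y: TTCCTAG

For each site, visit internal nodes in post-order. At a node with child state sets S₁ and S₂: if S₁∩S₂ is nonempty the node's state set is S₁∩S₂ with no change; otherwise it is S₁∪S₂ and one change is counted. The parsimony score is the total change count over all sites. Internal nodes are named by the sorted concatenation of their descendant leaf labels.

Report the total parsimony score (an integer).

OV@0: {C} ∪ {A} = {A,C} (union, +1)
OQV@0: {A,C} ∩ {A} = {A} (intersection, +0)
OQVY@0: {A} ∪ {T} = {A,T} (union, +1)
OV@1: {A} ∪ {G} = {A,G} (union, +1)
OQV@1: {A,G} ∪ {T} = {A,G,T} (union, +1)
OQVY@1: {A,G,T} ∩ {T} = {T} (intersection, +0)
OV@2: {G} ∪ {A} = {A,G} (union, +1)
OQV@2: {A,G} ∩ {G} = {G} (intersection, +0)
OQVY@2: {G} ∪ {C} = {C,G} (union, +1)
OV@3: {A} ∪ {C} = {A,C} (union, +1)
OQV@3: {A,C} ∪ {T} = {A,C,T} (union, +1)
OQVY@3: {A,C,T} ∩ {C} = {C} (intersection, +0)
OV@4: {G} ∪ {C} = {C,G} (union, +1)
OQV@4: {C,G} ∪ {T} = {C,G,T} (union, +1)
OQVY@4: {C,G,T} ∩ {T} = {T} (intersection, +0)
OV@5: {C} ∪ {G} = {C,G} (union, +1)
OQV@5: {C,G} ∪ {A} = {A,C,G} (union, +1)
OQVY@5: {A,C,G} ∩ {A} = {A} (intersection, +0)
OV@6: {G} ∩ {G} = {G} (intersection, +0)
OQV@6: {G} ∪ {T} = {G,T} (union, +1)
OQVY@6: {G,T} ∩ {G} = {G} (intersection, +0)
per-site changes: [2, 2, 2, 2, 2, 2, 1]; total = 13

13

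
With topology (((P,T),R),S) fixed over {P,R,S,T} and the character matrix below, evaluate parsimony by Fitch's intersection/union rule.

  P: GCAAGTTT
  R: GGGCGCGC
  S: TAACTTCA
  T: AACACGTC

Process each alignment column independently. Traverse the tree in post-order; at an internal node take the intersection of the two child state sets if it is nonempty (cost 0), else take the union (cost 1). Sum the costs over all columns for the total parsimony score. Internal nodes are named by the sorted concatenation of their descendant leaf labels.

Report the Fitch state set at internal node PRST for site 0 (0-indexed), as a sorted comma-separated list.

G,T

PT@0: {G} ∪ {A} = {A,G} (union, +1)
PRT@0: {A,G} ∩ {G} = {G} (intersection, +0)
PRST@0: {G} ∪ {T} = {G,T} (union, +1)
PT@1: {C} ∪ {A} = {A,C} (union, +1)
PRT@1: {A,C} ∪ {G} = {A,C,G} (union, +1)
PRST@1: {A,C,G} ∩ {A} = {A} (intersection, +0)
PT@2: {A} ∪ {C} = {A,C} (union, +1)
PRT@2: {A,C} ∪ {G} = {A,C,G} (union, +1)
PRST@2: {A,C,G} ∩ {A} = {A} (intersection, +0)
PT@3: {A} ∩ {A} = {A} (intersection, +0)
PRT@3: {A} ∪ {C} = {A,C} (union, +1)
PRST@3: {A,C} ∩ {C} = {C} (intersection, +0)
PT@4: {G} ∪ {C} = {C,G} (union, +1)
PRT@4: {C,G} ∩ {G} = {G} (intersection, +0)
PRST@4: {G} ∪ {T} = {G,T} (union, +1)
PT@5: {T} ∪ {G} = {G,T} (union, +1)
PRT@5: {G,T} ∪ {C} = {C,G,T} (union, +1)
PRST@5: {C,G,T} ∩ {T} = {T} (intersection, +0)
PT@6: {T} ∩ {T} = {T} (intersection, +0)
PRT@6: {T} ∪ {G} = {G,T} (union, +1)
PRST@6: {G,T} ∪ {C} = {C,G,T} (union, +1)
PT@7: {T} ∪ {C} = {C,T} (union, +1)
PRT@7: {C,T} ∩ {C} = {C} (intersection, +0)
PRST@7: {C} ∪ {A} = {A,C} (union, +1)
per-site changes: [2, 2, 2, 1, 2, 2, 2, 2]; total = 15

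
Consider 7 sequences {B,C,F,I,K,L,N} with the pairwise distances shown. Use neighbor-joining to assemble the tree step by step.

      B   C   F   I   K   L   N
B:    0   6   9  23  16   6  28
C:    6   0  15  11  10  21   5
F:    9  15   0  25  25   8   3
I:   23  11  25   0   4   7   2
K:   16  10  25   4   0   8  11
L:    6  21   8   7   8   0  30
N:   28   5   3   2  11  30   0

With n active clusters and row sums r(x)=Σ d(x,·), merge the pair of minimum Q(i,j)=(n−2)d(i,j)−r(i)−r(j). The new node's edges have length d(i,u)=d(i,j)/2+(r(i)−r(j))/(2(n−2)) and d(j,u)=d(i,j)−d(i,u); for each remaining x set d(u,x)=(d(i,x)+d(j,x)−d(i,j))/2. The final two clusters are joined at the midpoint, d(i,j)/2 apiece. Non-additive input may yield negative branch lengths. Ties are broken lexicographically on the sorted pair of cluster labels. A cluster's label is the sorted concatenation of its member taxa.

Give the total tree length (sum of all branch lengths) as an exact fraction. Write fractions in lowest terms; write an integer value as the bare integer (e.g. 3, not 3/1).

263/8

1. join F+N (d=3, Q=-149) ⇒ FN; edges |F|=21/10, |N|=9/10
  updated: d(B,FN)=17, d(C,FN)=17/2, d(FN,I)=12, d(FN,K)=33/2, d(FN,L)=35/2
2. join B+L (d=6, Q=-207/2) ⇒ BL; edges |B|=65/16, |L|=31/16
  updated: d(BL,C)=21/2, d(BL,FN)=57/4, d(BL,I)=12, d(BL,K)=9
3. join I+K (d=4, Q=-133/2) ⇒ IK; edges |I|=23/12, |K|=25/12
  updated: d(BL,IK)=17/2, d(C,IK)=17/2, d(FN,IK)=49/4
4. join BL+IK (d=17/2, Q=-91/2) ⇒ BIKL; edges |BL|=21/4, |IK|=13/4
  updated: d(BIKL,C)=21/4, d(BIKL,FN)=9
5. join BIKL+C (d=21/4, Q=-91/4) ⇒ BCIKL; edges |BIKL|=23/8, |C|=19/8
  updated: d(BCIKL,FN)=49/8
6. join BCIKL+FN (d=49/8) ⇒ BCFIKLN; edges |BCIKL|=49/16, |FN|=49/16
final tree: ((((B:65/16,L:31/16):21/4,(I:23/12,K:25/12):13/4):23/8,C:19/8):49/16,(F:21/10,N:9/10):49/16)
total length: 263/8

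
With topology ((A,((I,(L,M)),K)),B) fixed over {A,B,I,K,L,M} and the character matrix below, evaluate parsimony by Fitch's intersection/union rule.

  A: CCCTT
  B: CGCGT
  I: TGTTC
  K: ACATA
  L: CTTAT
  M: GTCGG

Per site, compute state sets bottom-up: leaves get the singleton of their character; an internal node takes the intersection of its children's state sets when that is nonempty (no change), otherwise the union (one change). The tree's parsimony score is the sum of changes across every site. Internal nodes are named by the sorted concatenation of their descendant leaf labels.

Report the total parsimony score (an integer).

[col 0] LM: children L:{C}, M:{G} ∪→ {C,G}; cost 1
[col 0] ILM: children I:{T}, LM:{C,G} ∪→ {C,G,T}; cost 1
[col 0] IKLM: children ILM:{C,G,T}, K:{A} ∪→ {A,C,G,T}; cost 1
[col 0] AIKLM: children A:{C}, IKLM:{A,C,G,T} ∩→ {C}; cost 0
[col 0] ABIKLM: children AIKLM:{C}, B:{C} ∩→ {C}; cost 0
[col 1] LM: children L:{T}, M:{T} ∩→ {T}; cost 0
[col 1] ILM: children I:{G}, LM:{T} ∪→ {G,T}; cost 1
[col 1] IKLM: children ILM:{G,T}, K:{C} ∪→ {C,G,T}; cost 1
[col 1] AIKLM: children A:{C}, IKLM:{C,G,T} ∩→ {C}; cost 0
[col 1] ABIKLM: children AIKLM:{C}, B:{G} ∪→ {C,G}; cost 1
[col 2] LM: children L:{T}, M:{C} ∪→ {C,T}; cost 1
[col 2] ILM: children I:{T}, LM:{C,T} ∩→ {T}; cost 0
[col 2] IKLM: children ILM:{T}, K:{A} ∪→ {A,T}; cost 1
[col 2] AIKLM: children A:{C}, IKLM:{A,T} ∪→ {A,C,T}; cost 1
[col 2] ABIKLM: children AIKLM:{A,C,T}, B:{C} ∩→ {C}; cost 0
[col 3] LM: children L:{A}, M:{G} ∪→ {A,G}; cost 1
[col 3] ILM: children I:{T}, LM:{A,G} ∪→ {A,G,T}; cost 1
[col 3] IKLM: children ILM:{A,G,T}, K:{T} ∩→ {T}; cost 0
[col 3] AIKLM: children A:{T}, IKLM:{T} ∩→ {T}; cost 0
[col 3] ABIKLM: children AIKLM:{T}, B:{G} ∪→ {G,T}; cost 1
[col 4] LM: children L:{T}, M:{G} ∪→ {G,T}; cost 1
[col 4] ILM: children I:{C}, LM:{G,T} ∪→ {C,G,T}; cost 1
[col 4] IKLM: children ILM:{C,G,T}, K:{A} ∪→ {A,C,G,T}; cost 1
[col 4] AIKLM: children A:{T}, IKLM:{A,C,G,T} ∩→ {T}; cost 0
[col 4] ABIKLM: children AIKLM:{T}, B:{T} ∩→ {T}; cost 0
per-site changes: [3, 3, 3, 3, 3]; total = 15

15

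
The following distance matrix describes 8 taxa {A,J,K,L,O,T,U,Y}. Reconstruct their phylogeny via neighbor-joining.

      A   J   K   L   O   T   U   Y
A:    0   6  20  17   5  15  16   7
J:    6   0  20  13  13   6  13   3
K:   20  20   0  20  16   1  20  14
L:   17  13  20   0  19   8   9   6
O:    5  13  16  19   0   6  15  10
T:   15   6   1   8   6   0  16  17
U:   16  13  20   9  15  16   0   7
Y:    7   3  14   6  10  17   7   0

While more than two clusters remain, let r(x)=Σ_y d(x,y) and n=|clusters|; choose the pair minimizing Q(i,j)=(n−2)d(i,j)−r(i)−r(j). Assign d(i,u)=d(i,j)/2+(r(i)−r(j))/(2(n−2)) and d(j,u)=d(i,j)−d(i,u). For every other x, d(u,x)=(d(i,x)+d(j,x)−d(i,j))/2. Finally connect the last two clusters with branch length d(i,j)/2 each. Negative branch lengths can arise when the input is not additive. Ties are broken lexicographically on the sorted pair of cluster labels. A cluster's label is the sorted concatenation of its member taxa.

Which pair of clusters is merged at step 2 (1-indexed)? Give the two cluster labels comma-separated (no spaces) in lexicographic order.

A,O

1. join K+T (d=1, Q=-174) ⇒ KT; edges |K|=4, |T|=-3
  updated: d(A,KT)=17, d(J,KT)=25/2, d(KT,L)=27/2, d(KT,O)=21/2, d(KT,U)=35/2, d(KT,Y)=15
2. join A+O (d=5, Q=-231/2) ⇒ AO; edges |A|=41/20, |O|=59/20
  updated: d(AO,J)=7, d(AO,KT)=45/4, d(AO,L)=31/2, d(AO,U)=13, d(AO,Y)=6
3. join L+U (d=9, Q=-161/2) ⇒ LU; edges |L|=67/16, |U|=77/16
  updated: d(AO,LU)=39/4, d(J,LU)=17/2, d(KT,LU)=11, d(LU,Y)=2
4. join LU+Y (d=2, Q=-205/4) ⇒ LUY; edges |LU|=15/8, |Y|=1/8
  updated: d(AO,LUY)=55/8, d(J,LUY)=19/4, d(KT,LUY)=12
5. join AO+KT (d=45/4, Q=-307/8) ⇒ AKOT; edges |AO|=95/32, |KT|=265/32
  updated: d(AKOT,J)=33/8, d(AKOT,LUY)=61/16
6. join AKOT+J (d=33/8, Q=-203/16) ⇒ AJKOT; edges |AKOT|=51/32, |J|=81/32
  updated: d(AJKOT,LUY)=71/32
7. join AJKOT+LUY (d=71/32) ⇒ AJKLOTUY; edges |AJKOT|=71/64, |LUY|=71/64
final tree: ((((A:41/20,O:59/20):95/32,(K:4,T:-3):265/32):51/32,J:81/32):71/64,((L:67/16,U:77/16):15/8,Y:1/8):71/64)
total length: 1107/32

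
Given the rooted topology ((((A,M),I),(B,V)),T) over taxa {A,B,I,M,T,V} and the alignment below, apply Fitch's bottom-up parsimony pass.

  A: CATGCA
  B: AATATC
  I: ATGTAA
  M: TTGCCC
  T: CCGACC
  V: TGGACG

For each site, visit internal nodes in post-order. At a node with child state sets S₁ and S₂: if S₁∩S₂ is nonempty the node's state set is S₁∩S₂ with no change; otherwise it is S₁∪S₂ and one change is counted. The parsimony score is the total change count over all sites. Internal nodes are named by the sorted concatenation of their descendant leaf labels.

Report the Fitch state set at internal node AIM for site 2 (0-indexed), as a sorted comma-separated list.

AM@0: {C} ∪ {T} = {C,T} (union, +1)
AIM@0: {C,T} ∪ {A} = {A,C,T} (union, +1)
BV@0: {A} ∪ {T} = {A,T} (union, +1)
ABIMV@0: {A,C,T} ∩ {A,T} = {A,T} (intersection, +0)
ABIMTV@0: {A,T} ∪ {C} = {A,C,T} (union, +1)
AM@1: {A} ∪ {T} = {A,T} (union, +1)
AIM@1: {A,T} ∩ {T} = {T} (intersection, +0)
BV@1: {A} ∪ {G} = {A,G} (union, +1)
ABIMV@1: {T} ∪ {A,G} = {A,G,T} (union, +1)
ABIMTV@1: {A,G,T} ∪ {C} = {A,C,G,T} (union, +1)
AM@2: {T} ∪ {G} = {G,T} (union, +1)
AIM@2: {G,T} ∩ {G} = {G} (intersection, +0)
BV@2: {T} ∪ {G} = {G,T} (union, +1)
ABIMV@2: {G} ∩ {G,T} = {G} (intersection, +0)
ABIMTV@2: {G} ∩ {G} = {G} (intersection, +0)
AM@3: {G} ∪ {C} = {C,G} (union, +1)
AIM@3: {C,G} ∪ {T} = {C,G,T} (union, +1)
BV@3: {A} ∩ {A} = {A} (intersection, +0)
ABIMV@3: {C,G,T} ∪ {A} = {A,C,G,T} (union, +1)
ABIMTV@3: {A,C,G,T} ∩ {A} = {A} (intersection, +0)
AM@4: {C} ∩ {C} = {C} (intersection, +0)
AIM@4: {C} ∪ {A} = {A,C} (union, +1)
BV@4: {T} ∪ {C} = {C,T} (union, +1)
ABIMV@4: {A,C} ∩ {C,T} = {C} (intersection, +0)
ABIMTV@4: {C} ∩ {C} = {C} (intersection, +0)
AM@5: {A} ∪ {C} = {A,C} (union, +1)
AIM@5: {A,C} ∩ {A} = {A} (intersection, +0)
BV@5: {C} ∪ {G} = {C,G} (union, +1)
ABIMV@5: {A} ∪ {C,G} = {A,C,G} (union, +1)
ABIMTV@5: {A,C,G} ∩ {C} = {C} (intersection, +0)
per-site changes: [4, 4, 2, 3, 2, 3]; total = 18

G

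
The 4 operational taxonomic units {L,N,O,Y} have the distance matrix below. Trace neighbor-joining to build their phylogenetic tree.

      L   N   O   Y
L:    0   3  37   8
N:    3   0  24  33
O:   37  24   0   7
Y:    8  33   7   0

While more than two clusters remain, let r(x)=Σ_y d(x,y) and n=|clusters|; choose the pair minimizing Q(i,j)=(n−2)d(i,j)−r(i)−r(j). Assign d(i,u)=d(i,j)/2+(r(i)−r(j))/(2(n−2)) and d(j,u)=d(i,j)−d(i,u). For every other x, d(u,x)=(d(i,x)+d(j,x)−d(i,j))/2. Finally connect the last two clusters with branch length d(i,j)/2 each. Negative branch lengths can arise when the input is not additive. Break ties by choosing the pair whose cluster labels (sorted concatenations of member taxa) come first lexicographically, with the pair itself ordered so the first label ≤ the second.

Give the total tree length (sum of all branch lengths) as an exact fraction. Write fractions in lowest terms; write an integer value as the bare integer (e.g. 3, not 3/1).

step 1: merge (L,N) at d=3, Q=-102; branch lengths L→-3/2, N→9/2; new cluster LN
  updated: d(LN,O)=29, d(LN,Y)=19
step 2: merge (LN,O) at d=29, Q=-55; branch lengths LN→41/2, O→17/2; new cluster LNO
  updated: d(LNO,Y)=-3/2
step 3: merge (LNO,Y) at d=-3/2; branch lengths LNO→-3/4, Y→-3/4; new cluster LNOY
final tree: (((L:-3/2,N:9/2):41/2,O:17/2):-3/4,Y:-3/4)
total length: 61/2

61/2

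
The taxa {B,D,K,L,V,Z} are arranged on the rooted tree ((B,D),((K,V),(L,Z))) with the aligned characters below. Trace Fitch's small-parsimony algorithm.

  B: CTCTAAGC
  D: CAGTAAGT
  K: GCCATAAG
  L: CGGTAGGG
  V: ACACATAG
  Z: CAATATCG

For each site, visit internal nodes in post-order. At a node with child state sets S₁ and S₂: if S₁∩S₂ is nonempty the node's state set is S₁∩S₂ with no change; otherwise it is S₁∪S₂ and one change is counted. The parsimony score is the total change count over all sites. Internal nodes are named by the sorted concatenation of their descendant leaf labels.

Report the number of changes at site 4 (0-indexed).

site 0, node BD: B={C} ∩ D={C} → {C} (+0)
site 0, node KV: K={G} ∪ V={A} → {A,G} (+1)
site 0, node LZ: L={C} ∩ Z={C} → {C} (+0)
site 0, node KLVZ: KV={A,G} ∪ LZ={C} → {A,C,G} (+1)
site 0, node BDKLVZ: BD={C} ∩ KLVZ={A,C,G} → {C} (+0)
site 1, node BD: B={T} ∪ D={A} → {A,T} (+1)
site 1, node KV: K={C} ∩ V={C} → {C} (+0)
site 1, node LZ: L={G} ∪ Z={A} → {A,G} (+1)
site 1, node KLVZ: KV={C} ∪ LZ={A,G} → {A,C,G} (+1)
site 1, node BDKLVZ: BD={A,T} ∩ KLVZ={A,C,G} → {A} (+0)
site 2, node BD: B={C} ∪ D={G} → {C,G} (+1)
site 2, node KV: K={C} ∪ V={A} → {A,C} (+1)
site 2, node LZ: L={G} ∪ Z={A} → {A,G} (+1)
site 2, node KLVZ: KV={A,C} ∩ LZ={A,G} → {A} (+0)
site 2, node BDKLVZ: BD={C,G} ∪ KLVZ={A} → {A,C,G} (+1)
site 3, node BD: B={T} ∩ D={T} → {T} (+0)
site 3, node KV: K={A} ∪ V={C} → {A,C} (+1)
site 3, node LZ: L={T} ∩ Z={T} → {T} (+0)
site 3, node KLVZ: KV={A,C} ∪ LZ={T} → {A,C,T} (+1)
site 3, node BDKLVZ: BD={T} ∩ KLVZ={A,C,T} → {T} (+0)
site 4, node BD: B={A} ∩ D={A} → {A} (+0)
site 4, node KV: K={T} ∪ V={A} → {A,T} (+1)
site 4, node LZ: L={A} ∩ Z={A} → {A} (+0)
site 4, node KLVZ: KV={A,T} ∩ LZ={A} → {A} (+0)
site 4, node BDKLVZ: BD={A} ∩ KLVZ={A} → {A} (+0)
site 5, node BD: B={A} ∩ D={A} → {A} (+0)
site 5, node KV: K={A} ∪ V={T} → {A,T} (+1)
site 5, node LZ: L={G} ∪ Z={T} → {G,T} (+1)
site 5, node KLVZ: KV={A,T} ∩ LZ={G,T} → {T} (+0)
site 5, node BDKLVZ: BD={A} ∪ KLVZ={T} → {A,T} (+1)
site 6, node BD: B={G} ∩ D={G} → {G} (+0)
site 6, node KV: K={A} ∩ V={A} → {A} (+0)
site 6, node LZ: L={G} ∪ Z={C} → {C,G} (+1)
site 6, node KLVZ: KV={A} ∪ LZ={C,G} → {A,C,G} (+1)
site 6, node BDKLVZ: BD={G} ∩ KLVZ={A,C,G} → {G} (+0)
site 7, node BD: B={C} ∪ D={T} → {C,T} (+1)
site 7, node KV: K={G} ∩ V={G} → {G} (+0)
site 7, node LZ: L={G} ∩ Z={G} → {G} (+0)
site 7, node KLVZ: KV={G} ∩ LZ={G} → {G} (+0)
site 7, node BDKLVZ: BD={C,T} ∪ KLVZ={G} → {C,G,T} (+1)
per-site changes: [2, 3, 4, 2, 1, 3, 2, 2]; total = 19

1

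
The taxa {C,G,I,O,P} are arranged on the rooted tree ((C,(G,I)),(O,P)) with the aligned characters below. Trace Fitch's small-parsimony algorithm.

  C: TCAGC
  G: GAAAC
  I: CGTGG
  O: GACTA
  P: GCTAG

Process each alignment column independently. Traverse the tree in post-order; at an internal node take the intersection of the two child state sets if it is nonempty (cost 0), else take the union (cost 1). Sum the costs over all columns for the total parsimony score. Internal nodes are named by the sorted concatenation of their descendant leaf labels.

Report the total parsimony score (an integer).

14

site 0, node GI: G={G} ∪ I={C} → {C,G} (+1)
site 0, node CGI: C={T} ∪ GI={C,G} → {C,G,T} (+1)
site 0, node OP: O={G} ∩ P={G} → {G} (+0)
site 0, node CGIOP: CGI={C,G,T} ∩ OP={G} → {G} (+0)
site 1, node GI: G={A} ∪ I={G} → {A,G} (+1)
site 1, node CGI: C={C} ∪ GI={A,G} → {A,C,G} (+1)
site 1, node OP: O={A} ∪ P={C} → {A,C} (+1)
site 1, node CGIOP: CGI={A,C,G} ∩ OP={A,C} → {A,C} (+0)
site 2, node GI: G={A} ∪ I={T} → {A,T} (+1)
site 2, node CGI: C={A} ∩ GI={A,T} → {A} (+0)
site 2, node OP: O={C} ∪ P={T} → {C,T} (+1)
site 2, node CGIOP: CGI={A} ∪ OP={C,T} → {A,C,T} (+1)
site 3, node GI: G={A} ∪ I={G} → {A,G} (+1)
site 3, node CGI: C={G} ∩ GI={A,G} → {G} (+0)
site 3, node OP: O={T} ∪ P={A} → {A,T} (+1)
site 3, node CGIOP: CGI={G} ∪ OP={A,T} → {A,G,T} (+1)
site 4, node GI: G={C} ∪ I={G} → {C,G} (+1)
site 4, node CGI: C={C} ∩ GI={C,G} → {C} (+0)
site 4, node OP: O={A} ∪ P={G} → {A,G} (+1)
site 4, node CGIOP: CGI={C} ∪ OP={A,G} → {A,C,G} (+1)
per-site changes: [2, 3, 3, 3, 3]; total = 14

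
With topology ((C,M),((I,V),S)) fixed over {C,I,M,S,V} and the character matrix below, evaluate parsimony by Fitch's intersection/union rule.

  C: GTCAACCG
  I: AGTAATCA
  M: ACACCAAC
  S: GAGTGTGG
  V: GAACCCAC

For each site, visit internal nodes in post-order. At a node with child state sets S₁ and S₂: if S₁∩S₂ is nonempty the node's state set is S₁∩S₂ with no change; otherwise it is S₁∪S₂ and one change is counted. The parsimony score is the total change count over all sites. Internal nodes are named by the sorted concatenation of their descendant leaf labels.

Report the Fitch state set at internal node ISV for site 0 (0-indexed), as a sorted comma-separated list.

G

site 0, node CM: C={G} ∪ M={A} → {A,G} (+1)
site 0, node IV: I={A} ∪ V={G} → {A,G} (+1)
site 0, node ISV: IV={A,G} ∩ S={G} → {G} (+0)
site 0, node CIMSV: CM={A,G} ∩ ISV={G} → {G} (+0)
site 1, node CM: C={T} ∪ M={C} → {C,T} (+1)
site 1, node IV: I={G} ∪ V={A} → {A,G} (+1)
site 1, node ISV: IV={A,G} ∩ S={A} → {A} (+0)
site 1, node CIMSV: CM={C,T} ∪ ISV={A} → {A,C,T} (+1)
site 2, node CM: C={C} ∪ M={A} → {A,C} (+1)
site 2, node IV: I={T} ∪ V={A} → {A,T} (+1)
site 2, node ISV: IV={A,T} ∪ S={G} → {A,G,T} (+1)
site 2, node CIMSV: CM={A,C} ∩ ISV={A,G,T} → {A} (+0)
site 3, node CM: C={A} ∪ M={C} → {A,C} (+1)
site 3, node IV: I={A} ∪ V={C} → {A,C} (+1)
site 3, node ISV: IV={A,C} ∪ S={T} → {A,C,T} (+1)
site 3, node CIMSV: CM={A,C} ∩ ISV={A,C,T} → {A,C} (+0)
site 4, node CM: C={A} ∪ M={C} → {A,C} (+1)
site 4, node IV: I={A} ∪ V={C} → {A,C} (+1)
site 4, node ISV: IV={A,C} ∪ S={G} → {A,C,G} (+1)
site 4, node CIMSV: CM={A,C} ∩ ISV={A,C,G} → {A,C} (+0)
site 5, node CM: C={C} ∪ M={A} → {A,C} (+1)
site 5, node IV: I={T} ∪ V={C} → {C,T} (+1)
site 5, node ISV: IV={C,T} ∩ S={T} → {T} (+0)
site 5, node CIMSV: CM={A,C} ∪ ISV={T} → {A,C,T} (+1)
site 6, node CM: C={C} ∪ M={A} → {A,C} (+1)
site 6, node IV: I={C} ∪ V={A} → {A,C} (+1)
site 6, node ISV: IV={A,C} ∪ S={G} → {A,C,G} (+1)
site 6, node CIMSV: CM={A,C} ∩ ISV={A,C,G} → {A,C} (+0)
site 7, node CM: C={G} ∪ M={C} → {C,G} (+1)
site 7, node IV: I={A} ∪ V={C} → {A,C} (+1)
site 7, node ISV: IV={A,C} ∪ S={G} → {A,C,G} (+1)
site 7, node CIMSV: CM={C,G} ∩ ISV={A,C,G} → {C,G} (+0)
per-site changes: [2, 3, 3, 3, 3, 3, 3, 3]; total = 23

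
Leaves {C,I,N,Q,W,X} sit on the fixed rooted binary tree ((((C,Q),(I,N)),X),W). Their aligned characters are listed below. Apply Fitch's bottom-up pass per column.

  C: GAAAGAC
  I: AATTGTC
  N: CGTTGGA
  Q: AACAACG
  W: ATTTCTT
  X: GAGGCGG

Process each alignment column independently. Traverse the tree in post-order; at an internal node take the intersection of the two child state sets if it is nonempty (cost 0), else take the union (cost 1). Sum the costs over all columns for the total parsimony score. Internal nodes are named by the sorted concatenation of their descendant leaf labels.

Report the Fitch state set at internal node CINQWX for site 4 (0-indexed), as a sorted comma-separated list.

C

CQ@0: {G} ∪ {A} = {A,G} (union, +1)
IN@0: {A} ∪ {C} = {A,C} (union, +1)
CINQ@0: {A,G} ∩ {A,C} = {A} (intersection, +0)
CINQX@0: {A} ∪ {G} = {A,G} (union, +1)
CINQWX@0: {A,G} ∩ {A} = {A} (intersection, +0)
CQ@1: {A} ∩ {A} = {A} (intersection, +0)
IN@1: {A} ∪ {G} = {A,G} (union, +1)
CINQ@1: {A} ∩ {A,G} = {A} (intersection, +0)
CINQX@1: {A} ∩ {A} = {A} (intersection, +0)
CINQWX@1: {A} ∪ {T} = {A,T} (union, +1)
CQ@2: {A} ∪ {C} = {A,C} (union, +1)
IN@2: {T} ∩ {T} = {T} (intersection, +0)
CINQ@2: {A,C} ∪ {T} = {A,C,T} (union, +1)
CINQX@2: {A,C,T} ∪ {G} = {A,C,G,T} (union, +1)
CINQWX@2: {A,C,G,T} ∩ {T} = {T} (intersection, +0)
CQ@3: {A} ∩ {A} = {A} (intersection, +0)
IN@3: {T} ∩ {T} = {T} (intersection, +0)
CINQ@3: {A} ∪ {T} = {A,T} (union, +1)
CINQX@3: {A,T} ∪ {G} = {A,G,T} (union, +1)
CINQWX@3: {A,G,T} ∩ {T} = {T} (intersection, +0)
CQ@4: {G} ∪ {A} = {A,G} (union, +1)
IN@4: {G} ∩ {G} = {G} (intersection, +0)
CINQ@4: {A,G} ∩ {G} = {G} (intersection, +0)
CINQX@4: {G} ∪ {C} = {C,G} (union, +1)
CINQWX@4: {C,G} ∩ {C} = {C} (intersection, +0)
CQ@5: {A} ∪ {C} = {A,C} (union, +1)
IN@5: {T} ∪ {G} = {G,T} (union, +1)
CINQ@5: {A,C} ∪ {G,T} = {A,C,G,T} (union, +1)
CINQX@5: {A,C,G,T} ∩ {G} = {G} (intersection, +0)
CINQWX@5: {G} ∪ {T} = {G,T} (union, +1)
CQ@6: {C} ∪ {G} = {C,G} (union, +1)
IN@6: {C} ∪ {A} = {A,C} (union, +1)
CINQ@6: {C,G} ∩ {A,C} = {C} (intersection, +0)
CINQX@6: {C} ∪ {G} = {C,G} (union, +1)
CINQWX@6: {C,G} ∪ {T} = {C,G,T} (union, +1)
per-site changes: [3, 2, 3, 2, 2, 4, 4]; total = 20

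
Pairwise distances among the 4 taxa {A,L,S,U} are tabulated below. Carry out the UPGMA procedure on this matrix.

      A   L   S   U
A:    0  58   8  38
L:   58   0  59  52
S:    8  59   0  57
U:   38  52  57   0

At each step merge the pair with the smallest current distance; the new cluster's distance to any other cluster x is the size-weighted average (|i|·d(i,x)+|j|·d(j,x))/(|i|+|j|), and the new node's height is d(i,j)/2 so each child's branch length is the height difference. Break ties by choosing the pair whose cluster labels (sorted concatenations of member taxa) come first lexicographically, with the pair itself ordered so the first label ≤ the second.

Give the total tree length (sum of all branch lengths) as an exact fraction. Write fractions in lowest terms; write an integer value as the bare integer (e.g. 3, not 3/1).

step 1: merge (A,S) at d=8; branch lengths A→4, S→4; new cluster AS
  updated: d(AS,L)=117/2, d(AS,U)=95/2
step 2: merge (AS,U) at d=95/2; branch lengths AS→79/4, U→95/4; new cluster ASU
  updated: d(ASU,L)=169/3
step 3: merge (ASU,L) at d=169/3; branch lengths ASU→53/12, L→169/6; new cluster ALSU
final tree: (((A:4,S:4):79/4,U:95/4):53/12,L:169/6)
total length: 1009/12

1009/12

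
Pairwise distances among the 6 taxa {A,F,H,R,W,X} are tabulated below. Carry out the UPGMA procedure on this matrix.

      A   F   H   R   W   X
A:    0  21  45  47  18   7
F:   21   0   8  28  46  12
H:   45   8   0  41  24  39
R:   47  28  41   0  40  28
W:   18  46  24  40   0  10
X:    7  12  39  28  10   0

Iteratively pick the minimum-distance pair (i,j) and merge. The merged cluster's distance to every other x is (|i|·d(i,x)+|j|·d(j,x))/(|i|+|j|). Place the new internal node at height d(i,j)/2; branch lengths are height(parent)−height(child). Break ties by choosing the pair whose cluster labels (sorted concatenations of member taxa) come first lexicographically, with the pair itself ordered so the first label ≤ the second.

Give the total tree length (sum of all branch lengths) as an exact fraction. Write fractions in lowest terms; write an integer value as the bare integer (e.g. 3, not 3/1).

step 1: merge (A,X) at d=7; branch lengths A→7/2, X→7/2; new cluster AX
  updated: d(AX,F)=33/2, d(AX,H)=42, d(AX,R)=75/2, d(AX,W)=14
step 2: merge (F,H) at d=8; branch lengths F→4, H→4; new cluster FH
  updated: d(AX,FH)=117/4, d(FH,R)=69/2, d(FH,W)=35
step 3: merge (AX,W) at d=14; branch lengths AX→7/2, W→7; new cluster AWX
  updated: d(AWX,FH)=187/6, d(AWX,R)=115/3
step 4: merge (AWX,FH) at d=187/6; branch lengths AWX→103/12, FH→139/12; new cluster AFHWX
  updated: d(AFHWX,R)=184/5
step 5: merge (AFHWX,R) at d=184/5; branch lengths AFHWX→169/60, R→92/5; new cluster AFHRWX
final tree: ((((A:7/2,X:7/2):7/2,W:7):103/12,(F:4,H:4):139/12):169/60,R:92/5)
total length: 4013/60

4013/60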